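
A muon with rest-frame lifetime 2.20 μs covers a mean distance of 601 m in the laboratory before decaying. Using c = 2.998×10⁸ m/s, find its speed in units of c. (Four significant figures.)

0.6735c

Let x = d/(cτ) = 601.0 m / (2.998×10⁸ m/s × 2.200×10^-6 s) = 0.91121. Since d = βγcτ, x = βγ = β/√(1−β²).
Solving: β² = x²/(1+x²) = 0.830304/1.830304 = 0.453643, so β = 0.6735.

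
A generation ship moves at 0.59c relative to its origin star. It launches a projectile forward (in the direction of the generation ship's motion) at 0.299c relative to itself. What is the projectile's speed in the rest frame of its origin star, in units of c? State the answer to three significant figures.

0.756c

Relativistic velocity addition: u = (u' + v)/(1 + u'v/c²), with u' = 0.299c and v = 0.59c.
Numerator: 0.299 + 0.59 = 0.889. Denominator: 1 + (0.299)(0.59) = 1.17641.
u = 0.889/1.17641 = 0.75569, so the speed is 0.756c.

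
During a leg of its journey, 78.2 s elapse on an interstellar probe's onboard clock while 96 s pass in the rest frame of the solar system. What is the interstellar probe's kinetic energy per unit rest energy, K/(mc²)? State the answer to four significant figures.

0.2276

γ = Δt/Δτ = 96/78.2 = 1.22762.
K/(mc²) = γ − 1 = 1.22762 − 1 = 0.2276.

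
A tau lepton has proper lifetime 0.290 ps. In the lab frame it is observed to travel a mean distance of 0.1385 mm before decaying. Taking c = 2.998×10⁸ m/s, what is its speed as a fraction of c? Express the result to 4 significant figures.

d = βγcτ ⇒ βγ = d/(cτ) = 1.385×10^-4 m / (8.6942×10^-5 m) = 1.593.
β = (βγ)/√(1+(βγ)²) = 1.593/√3.53765 = 0.8470.

0.8470c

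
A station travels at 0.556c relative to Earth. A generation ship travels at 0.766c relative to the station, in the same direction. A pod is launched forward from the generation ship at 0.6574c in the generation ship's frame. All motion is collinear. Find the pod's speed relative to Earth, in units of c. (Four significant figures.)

0.9845c

First combine the pod and generation ship (S''→S'): u₁ = (0.6574 + 0.766)/(1 + 0.6574×0.766) = 1.4234/1.5035684 = 0.94668.
Then combine with the station (S'→S): u = (0.94668 + 0.556)/(1 + 0.94668×0.556) = 1.50268/1.52635408 = 0.98449.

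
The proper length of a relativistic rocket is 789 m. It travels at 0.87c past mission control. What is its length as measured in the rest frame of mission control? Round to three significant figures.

389 m

With β = 0.87, γ = 1/√(1 − 0.87²) = 1/√0.2431 = 2.0282.
Along the direction of motion the measured length is L₀/γ = 789/2.0282 = 389 m.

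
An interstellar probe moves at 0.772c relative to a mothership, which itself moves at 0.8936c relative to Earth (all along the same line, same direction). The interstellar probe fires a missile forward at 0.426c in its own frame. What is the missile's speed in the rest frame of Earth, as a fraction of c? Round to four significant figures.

0.9942c

First combine the missile and interstellar probe (S''→S'): u₁ = (0.426 + 0.772)/(1 + 0.426×0.772) = 1.198/1.328872 = 0.90152.
Then combine with the mothership (S'→S): u = (0.90152 + 0.8936)/(1 + 0.90152×0.8936) = 1.79512/1.805598272 = 0.9942.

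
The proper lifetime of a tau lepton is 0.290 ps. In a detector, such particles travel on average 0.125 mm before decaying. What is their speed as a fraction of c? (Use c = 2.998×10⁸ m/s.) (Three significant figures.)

0.821c

Lab distance = (lab lifetime)·v = γτ·βc, so βγ = d/(cτ) = 1.250×10^-4/(2.998×10⁸ × 2.900×10^-13) = 1.4377.
With βγ = 1.4377: γ² = 1 + (βγ)² = 3.06698, and β = (βγ)/γ = 1.4377/1.75128 = 0.821.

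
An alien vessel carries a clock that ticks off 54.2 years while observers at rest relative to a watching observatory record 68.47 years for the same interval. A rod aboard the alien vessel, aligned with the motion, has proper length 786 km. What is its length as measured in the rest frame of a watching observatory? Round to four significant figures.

622.2 km

The time-dilation ratio gives γ = 68.47/54.2 = 1.26328.
L = L₀/γ = 786/1.26328 = 622.2 km.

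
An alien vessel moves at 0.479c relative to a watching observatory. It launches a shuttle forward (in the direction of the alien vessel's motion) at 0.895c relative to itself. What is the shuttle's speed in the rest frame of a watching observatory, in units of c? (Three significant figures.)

0.962c

In units of c, u = (u' + v)/(1 + u'v) with u' = 0.895 and v = 0.479.
Numerator: 0.895 + 0.479 = 1.374. Denominator: 1 + (0.895)(0.479) = 1.428705.
u = 1.374/1.428705 = 0.96171, so the speed is 0.962c.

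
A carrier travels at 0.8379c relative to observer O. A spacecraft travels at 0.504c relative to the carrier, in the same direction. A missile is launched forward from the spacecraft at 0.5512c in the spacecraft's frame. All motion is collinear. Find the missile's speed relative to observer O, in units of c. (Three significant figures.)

0.983c

Apply u = (u'+v)/(1+u'v) twice. Missile in the carrier frame: (0.5512+0.504)/(1+0.5512·0.504) = 1.0552/1.2778048 = 0.82579c.
That velocity, transformed to the rest frame of observer O: (0.82579+0.8379)/(1+0.82579·0.8379) = 1.66369/1.691929441 = 0.98331c.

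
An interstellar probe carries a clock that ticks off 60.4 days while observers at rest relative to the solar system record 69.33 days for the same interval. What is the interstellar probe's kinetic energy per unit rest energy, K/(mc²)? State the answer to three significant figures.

0.148

From Δt = γΔτ: γ = 69.33/60.4 = 1.14785.
Since K = (γ−1)mc², K/(mc²) = 1.14785 − 1 = 0.148.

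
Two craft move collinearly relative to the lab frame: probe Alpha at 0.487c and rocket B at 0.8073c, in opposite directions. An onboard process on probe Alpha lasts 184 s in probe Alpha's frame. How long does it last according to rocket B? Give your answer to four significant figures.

497.3 s

Speed of probe Alpha in rocket B's frame: u = (v_A + v_B)/(1 + v_A v_B/c²) = (0.487 + 0.8073)/(1 + 0.487×0.8073) = 1.2943/1.3931551 = 0.92904; |u| = 0.92904c.
At |u| = 0.92904c, γ = (1 − 0.863115)^(−1/2) = 2.7029.
Probe Alpha's interval is proper; time dilation gives Δt_B = γΔτ = 2.7029 × 184 s = 497.3 s.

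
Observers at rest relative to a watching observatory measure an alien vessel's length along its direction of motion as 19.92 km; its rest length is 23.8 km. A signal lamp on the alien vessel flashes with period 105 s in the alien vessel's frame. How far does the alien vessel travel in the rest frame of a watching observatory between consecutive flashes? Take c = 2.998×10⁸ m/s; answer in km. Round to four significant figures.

2.058×10^7 km

γ = L₀/L = 23.8/19.92 = 1.19478.
β = √(1 − 1/γ²) = 0.54724. Lab-frame period = γτ = 1.19478×105 s = 125.45 s. Distance = βc × γτ = 0.54724 × 2.998×10⁸ m/s × 125.45 s = 2.0582×10^10 m = 2.058×10^7 km.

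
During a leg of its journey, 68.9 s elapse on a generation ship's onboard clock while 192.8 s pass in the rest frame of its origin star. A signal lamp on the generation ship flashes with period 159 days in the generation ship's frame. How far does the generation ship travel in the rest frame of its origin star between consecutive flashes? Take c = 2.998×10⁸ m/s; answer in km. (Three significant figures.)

The time-dilation ratio gives γ = 192.8/68.9 = 2.79826.
β = √(1 − 1/γ²) = 0.93396. Lab-frame period = γτ = 2.79826×159 days = 444.92 days. Distance = βc × γτ = 0.93396 × 2.998×10⁸ m/s × 38441088 s = 1.0764×10^16 m = 1.08×10^13 km.

1.08×10^13 km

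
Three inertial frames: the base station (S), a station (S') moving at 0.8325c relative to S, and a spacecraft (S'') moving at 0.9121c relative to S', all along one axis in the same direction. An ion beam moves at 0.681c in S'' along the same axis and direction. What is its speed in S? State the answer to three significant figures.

0.998c

Apply u = (u'+v)/(1+u'v) twice. Ion beam in the station frame: (0.681+0.9121)/(1+0.681·0.9121) = 1.5931/1.6211401 = 0.9827c.
That velocity, transformed to the rest frame of the base station: (0.9827+0.8325)/(1+0.9827·0.8325) = 1.8152/1.81809775 = 0.99841c.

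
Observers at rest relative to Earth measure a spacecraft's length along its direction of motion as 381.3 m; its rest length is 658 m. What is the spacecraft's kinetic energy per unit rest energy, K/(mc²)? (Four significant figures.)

0.7257

Length contraction gives γ = L₀/L = 658/381.3 = 1.72568.
K/(mc²) = γ − 1 = 1.72568 − 1 = 0.7257.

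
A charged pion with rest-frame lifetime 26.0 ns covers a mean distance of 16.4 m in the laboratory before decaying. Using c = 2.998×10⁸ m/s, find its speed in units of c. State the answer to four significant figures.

0.9032c

Let x = d/(cτ) = 16.40 m / (2.998×10⁸ m/s × 2.600×10^-8 s) = 2.104. Since d = βγcτ, x = βγ = β/√(1−β²).
Solving: β² = x²/(1+x²) = 4.42682/5.42682 = 0.81573, so β = 0.9032.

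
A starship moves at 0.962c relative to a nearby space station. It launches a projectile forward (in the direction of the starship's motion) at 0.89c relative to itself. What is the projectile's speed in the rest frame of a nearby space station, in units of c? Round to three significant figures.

In units of c, u = (u' + v)/(1 + u'v) with u' = 0.89 and v = 0.962.
Numerator: 0.89 + 0.962 = 1.852. Denominator: 1 + (0.89)(0.962) = 1.85618.
u = 1.852/1.85618 = 0.99775, so the speed is 0.998c.

0.998c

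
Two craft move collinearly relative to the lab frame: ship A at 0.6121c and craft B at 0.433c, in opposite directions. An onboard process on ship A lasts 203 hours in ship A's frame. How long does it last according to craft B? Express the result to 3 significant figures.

360 hours

The velocity of ship A relative to craft B is (0.6121 + 0.433)c / (1 + 0.6121×0.433) = 0.82614c; relative speed 0.82614c.
γ for this relative speed: γ = 1/√(1 − 0.682507) = 1.7747.
The clock on ship A records proper time, so craft B measures Δt = γΔτ = 1.7747 × 203 = 360 hours.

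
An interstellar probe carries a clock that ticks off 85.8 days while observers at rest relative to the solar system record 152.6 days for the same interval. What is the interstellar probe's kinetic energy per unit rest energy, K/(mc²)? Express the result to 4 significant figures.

0.7786

γ = Δt/Δτ = 152.6/85.8 = 1.77855.
K/(mc²) = γ − 1 = 1.77855 − 1 = 0.7786.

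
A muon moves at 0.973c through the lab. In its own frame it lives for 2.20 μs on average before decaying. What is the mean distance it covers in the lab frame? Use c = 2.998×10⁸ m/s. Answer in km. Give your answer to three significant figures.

2.78 km

γ = 1/√(1 − β²) = 1/√(1 − 0.946729) = 1/√0.053271 = 1/0.230805 = 4.3327.
Lab-frame lifetime: Δt = γτ = 4.3327 × 2.20 μs = 9.5319 μs.
Distance: d = vΔt = 0.973 × 2.998×10⁸ m/s × 9.5319×10^-6 s = 2780 m = 2.78 km.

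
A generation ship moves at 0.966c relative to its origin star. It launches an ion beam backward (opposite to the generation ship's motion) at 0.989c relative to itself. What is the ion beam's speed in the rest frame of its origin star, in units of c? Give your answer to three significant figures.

In units of c, u = (u' + v)/(1 + u'v) with u' = −0.989 and v = 0.966.
Numerator: −0.989 + 0.966 = −0.023. Denominator: 1 + (−0.989)(0.966) = 0.044626.
u = −0.023/0.044626 = −0.51539, so the speed is 0.515c.

0.515c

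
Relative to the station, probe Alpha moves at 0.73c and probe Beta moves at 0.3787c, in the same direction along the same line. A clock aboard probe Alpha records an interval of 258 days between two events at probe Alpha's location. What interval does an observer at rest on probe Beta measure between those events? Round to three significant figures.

295 days

Speed of probe Alpha in probe Beta's frame: u = (v_A − v_B)/(1 − v_A v_B/c²) = (0.73 − 0.3787)/(1 − 0.73×0.3787) = 0.3513/0.723549 = 0.48552; |u| = 0.48552c.
At |u| = 0.48552c, γ = (1 − 0.23573)^(−1/2) = 1.1439.
The clock on probe Alpha records proper time, so probe Beta measures Δt = γΔτ = 1.1439 × 258 = 295 days.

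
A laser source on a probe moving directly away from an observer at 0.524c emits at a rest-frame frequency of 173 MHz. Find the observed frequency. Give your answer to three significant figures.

96.7 MHz

Relativistic Doppler (source moving away): f_obs = f_src · √((1−β)/(1+β)).
With β = 0.524: factor = √(0.476/1.524) = 0.55887.
f_obs = 173 × 0.55887 = 96.7 MHz.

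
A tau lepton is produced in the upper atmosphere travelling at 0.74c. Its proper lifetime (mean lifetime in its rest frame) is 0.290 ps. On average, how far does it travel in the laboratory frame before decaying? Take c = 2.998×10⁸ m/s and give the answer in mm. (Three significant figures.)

Lorentz factor: γ = (1 − 0.5476)^(−1/2) = 1.4868.
Lab-frame lifetime: Δt = γτ = 1.4868 × 0.290 ps = 0.43117 ps.
Distance: d = vΔt = 0.74 × 2.998×10⁸ m/s × 4.3117×10^-13 s = 9.57×10^-5 m = 0.0957 mm.

0.0957 mm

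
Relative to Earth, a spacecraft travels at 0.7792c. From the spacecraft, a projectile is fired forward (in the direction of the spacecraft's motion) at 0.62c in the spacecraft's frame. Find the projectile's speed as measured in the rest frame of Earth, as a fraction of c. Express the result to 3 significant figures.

0.943c

Relativistic velocity addition: u = (u' + v)/(1 + u'v/c²), with u' = 0.62c and v = 0.7792c.
Numerator: 0.62 + 0.7792 = 1.3992. Denominator: 1 + (0.62)(0.7792) = 1.483104.
u = 1.3992/1.483104 = 0.94343, so the speed is 0.943c.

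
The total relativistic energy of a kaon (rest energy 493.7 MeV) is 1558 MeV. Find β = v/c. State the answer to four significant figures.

Total energy E = γmc² gives γ = 1558/493.7 = 3.1558.
Hence β = √(1 − 1/γ²) = √(1 − 0.100411) = √0.899589 = 0.9485.

0.9485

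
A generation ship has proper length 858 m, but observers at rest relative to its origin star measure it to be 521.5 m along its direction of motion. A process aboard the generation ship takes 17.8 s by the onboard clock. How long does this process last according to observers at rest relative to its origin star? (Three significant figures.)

γ = L₀/L = 858/521.5 = 1.64525.
The same γ dilates the second interval: 1.64525 × 17.8 s = 29.3 s.

29.3 s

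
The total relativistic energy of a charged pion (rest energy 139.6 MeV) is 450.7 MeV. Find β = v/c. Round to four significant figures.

Total energy E = γmc² gives γ = 450.7/139.6 = 3.2285.
Hence β = √(1 − 1/γ²) = √(1 − 0.0959397) = √0.9040603 = 0.9508.

0.9508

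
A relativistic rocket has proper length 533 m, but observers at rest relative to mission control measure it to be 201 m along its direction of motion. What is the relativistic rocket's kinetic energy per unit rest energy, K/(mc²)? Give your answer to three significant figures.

1.65

Length contraction gives γ = L₀/L = 533/201 = 2.65174.
Since K = (γ−1)mc², K/(mc²) = 2.65174 − 1 = 1.65.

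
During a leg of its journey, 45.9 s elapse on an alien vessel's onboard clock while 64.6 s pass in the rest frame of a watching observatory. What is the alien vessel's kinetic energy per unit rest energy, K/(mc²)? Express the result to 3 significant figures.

From Δt = γΔτ: γ = 64.6/45.9 = 1.40741.
K/(mc²) = γ − 1 = 1.40741 − 1 = 0.407.

0.407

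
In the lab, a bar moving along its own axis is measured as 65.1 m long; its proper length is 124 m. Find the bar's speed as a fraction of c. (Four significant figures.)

0.8511c

Length contraction gives γ = L₀/L = 124/65.1 = 1.9048.
β = √(1 − 1/γ²) = √0.724386 = 0.8511.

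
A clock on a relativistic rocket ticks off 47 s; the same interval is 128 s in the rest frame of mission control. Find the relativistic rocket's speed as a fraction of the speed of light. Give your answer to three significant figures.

γ = Δt/Δτ = 128/47 = 2.7234.
β = √(1 − 1/γ²) = √(1 − 0.134827) = √0.865173 = 0.930.

0.930c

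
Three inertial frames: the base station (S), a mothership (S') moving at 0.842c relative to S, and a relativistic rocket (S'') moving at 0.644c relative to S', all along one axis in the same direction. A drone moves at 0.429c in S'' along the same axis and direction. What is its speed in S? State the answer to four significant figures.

Compose velocities in two stages. Stage 1 (into S'): u₁ = (0.429+0.644)/(1+0.429×0.644) = 0.84073.
Stage 2 (into S): u = (0.84073+0.842)/(1+0.84073×0.842) = 0.98527, so the speed is 0.9853c.

0.9853c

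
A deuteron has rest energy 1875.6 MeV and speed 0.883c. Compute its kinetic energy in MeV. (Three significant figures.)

2120 MeV

With β = 0.883, γ = 1/√(1 − 0.883²) = 1/√0.220311 = 2.1305.
Kinetic energy: K = (γ − 1)mc² = (2.1305 − 1) × 1875.6 MeV = 1.1305 × 1875.6 = 2120 MeV.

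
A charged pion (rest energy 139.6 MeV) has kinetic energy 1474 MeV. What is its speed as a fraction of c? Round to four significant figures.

0.9963c

γ = 1 + K/(mc²) = 1 + 1474/139.6 = 11.559.
β = √(1 − 1/γ²) = √(1 − 0.00748444) = √0.99251556 = 0.9963.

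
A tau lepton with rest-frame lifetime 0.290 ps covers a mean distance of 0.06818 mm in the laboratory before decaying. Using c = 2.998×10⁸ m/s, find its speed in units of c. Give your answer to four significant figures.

0.6171c

d = βγcτ ⇒ βγ = d/(cτ) = 6.818×10^-5 m / (8.6942×10^-5 m) = 0.7842.
β = (βγ)/√(1+(βγ)²) = 0.7842/√1.61497 = 0.6171.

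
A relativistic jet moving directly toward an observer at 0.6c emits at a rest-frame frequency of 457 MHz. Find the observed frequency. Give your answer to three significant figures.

Relativistic Doppler (source moving toward): f_obs = f_src · √((1+β)/(1−β)).
With β = 0.6: factor = √(1.6/0.4) = 2.
f_obs = 457 × 2 = 914 MHz.

914 MHz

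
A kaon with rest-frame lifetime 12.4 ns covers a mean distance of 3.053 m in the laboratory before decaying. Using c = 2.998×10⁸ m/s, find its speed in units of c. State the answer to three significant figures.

Lab distance = (lab lifetime)·v = γτ·βc, so βγ = d/(cτ) = 3.053/(2.998×10⁸ × 1.240×10^-8) = 0.82125.
With βγ = 0.82125: γ² = 1 + (βγ)² = 1.674452, and β = (βγ)/γ = 0.82125/1.29401 = 0.635.

0.635c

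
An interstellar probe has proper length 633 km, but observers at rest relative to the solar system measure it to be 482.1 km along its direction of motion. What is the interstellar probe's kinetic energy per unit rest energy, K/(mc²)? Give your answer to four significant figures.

γ = L₀/L = 633/482.1 = 1.31301.
K/(mc²) = γ − 1 = 1.31301 − 1 = 0.3130.

0.3130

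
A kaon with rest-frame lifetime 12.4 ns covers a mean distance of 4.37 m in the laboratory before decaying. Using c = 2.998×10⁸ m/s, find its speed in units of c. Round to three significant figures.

d = βγcτ ⇒ βγ = d/(cτ) = 4.370 m / (3.71752 m) = 1.1755.
β = (βγ)/√(1+(βγ)²) = 1.1755/√2.3818 = 0.762.

0.762c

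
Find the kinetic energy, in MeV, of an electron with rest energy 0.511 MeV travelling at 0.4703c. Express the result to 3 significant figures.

0.0680 MeV

β² = 0.22118209, so γ = 1/√0.77881791 = 1.13314.
Kinetic energy: K = (γ − 1)mc² = (1.13314 − 1) × 0.511 MeV = 0.13314 × 0.511 = 0.0680 MeV.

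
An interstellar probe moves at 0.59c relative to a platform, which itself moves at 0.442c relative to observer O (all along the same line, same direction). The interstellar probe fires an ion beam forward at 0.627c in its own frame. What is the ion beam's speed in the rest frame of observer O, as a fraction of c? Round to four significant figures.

Compose velocities in two stages. Stage 1 (into S'): u₁ = (0.627+0.59)/(1+0.627×0.59) = 0.88837.
Stage 2 (into S): u = (0.88837+0.442)/(1+0.88837×0.442) = 0.95527, so the speed is 0.9553c.

0.9553c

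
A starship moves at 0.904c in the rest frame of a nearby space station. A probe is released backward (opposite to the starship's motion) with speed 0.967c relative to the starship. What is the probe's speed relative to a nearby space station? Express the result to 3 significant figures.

0.501c

In units of c, u = (u' + v)/(1 + u'v) with u' = −0.967 and v = 0.904.
Numerator: −0.967 + 0.904 = −0.063. Denominator: 1 + (−0.967)(0.904) = 0.125832.
u = −0.063/0.125832 = −0.50067, so the speed is 0.501c.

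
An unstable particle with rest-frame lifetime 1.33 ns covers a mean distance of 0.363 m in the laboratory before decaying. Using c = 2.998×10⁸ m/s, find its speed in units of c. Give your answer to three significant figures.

0.673c

Let x = d/(cτ) = 0.3630 m / (2.998×10⁸ m/s × 1.330×10^-9 s) = 0.91038. Since d = βγcτ, x = βγ = β/√(1−β²).
Solving: β² = x²/(1+x²) = 0.828792/1.828792 = 0.453191, so β = 0.673.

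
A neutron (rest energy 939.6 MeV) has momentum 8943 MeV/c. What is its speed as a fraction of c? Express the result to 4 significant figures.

0.9945c

pc/(mc²) = 8943/939.6 = 9.5179 = βγ = β/√(1−β²).
So β² = x²/(1 + x²) with x = 9.5179: x² = 90.5904, β² = 90.5904/91.5904 = 0.989082, β = 0.9945.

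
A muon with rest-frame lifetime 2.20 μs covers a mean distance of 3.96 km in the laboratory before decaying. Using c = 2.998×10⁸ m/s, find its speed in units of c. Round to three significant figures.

0.986c

Let x = d/(cτ) = 3960 m / (2.998×10⁸ m/s × 2.200×10^-6 s) = 6.004. Since d = βγcτ, x = βγ = β/√(1−β²).
Solving: β² = x²/(1+x²) = 36.048/37.048 = 0.973008, so β = 0.986.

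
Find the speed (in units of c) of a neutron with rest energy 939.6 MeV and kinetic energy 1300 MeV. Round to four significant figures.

K = (γ−1)mc², so γ = 1 + 1300/939.6 = 2.3836.
Then v/c = √(1 − γ⁻²) = √(1 − 0.176008) = √0.823992 = 0.9077.

0.9077c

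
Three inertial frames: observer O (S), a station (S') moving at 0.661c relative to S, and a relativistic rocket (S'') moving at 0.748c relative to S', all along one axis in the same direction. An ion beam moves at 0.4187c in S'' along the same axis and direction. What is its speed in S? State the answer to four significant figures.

First combine the ion beam and relativistic rocket (S''→S'): u₁ = (0.4187 + 0.748)/(1 + 0.4187×0.748) = 1.1667/1.3131876 = 0.88845.
Then combine with the station (S'→S): u = (0.88845 + 0.661)/(1 + 0.88845×0.661) = 1.54945/1.58726545 = 0.97618.

0.9762c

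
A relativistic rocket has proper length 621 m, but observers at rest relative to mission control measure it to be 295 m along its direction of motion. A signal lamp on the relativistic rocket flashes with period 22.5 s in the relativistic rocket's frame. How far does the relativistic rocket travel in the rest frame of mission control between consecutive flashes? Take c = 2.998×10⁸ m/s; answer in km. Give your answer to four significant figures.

γ = L₀/L = 621/295 = 2.10508.
β = √(1 − 1/γ²) = 0.87996. Lab-frame period = γτ = 2.10508×22.5 s = 47.364 s. Distance = βc × γτ = 0.87996 × 2.998×10⁸ m/s × 47.364 s = 1.2495×10^10 m = 1.250×10^7 km.

1.250×10^7 km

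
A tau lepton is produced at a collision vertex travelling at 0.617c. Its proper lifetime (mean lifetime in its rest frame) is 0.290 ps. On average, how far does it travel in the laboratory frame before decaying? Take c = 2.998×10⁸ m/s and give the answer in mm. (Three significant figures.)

With β = 0.617, γ = 1/√(1 − 0.617²) = 1/√0.619311 = 1.2707.
Lab-frame lifetime: Δt = γτ = 1.2707 × 0.290 ps = 0.3685 ps.
Distance: d = vΔt = 0.617 × 2.998×10⁸ m/s × 3.6850×10^-13 s = 6.82×10^-5 m = 0.0682 mm.

0.0682 mm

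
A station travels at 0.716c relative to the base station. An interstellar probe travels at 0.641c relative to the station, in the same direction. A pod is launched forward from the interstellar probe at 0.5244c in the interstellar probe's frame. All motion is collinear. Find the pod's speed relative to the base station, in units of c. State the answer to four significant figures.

First combine the pod and interstellar probe (S''→S'): u₁ = (0.5244 + 0.641)/(1 + 0.5244×0.641) = 1.1654/1.3361404 = 0.87221.
Then combine with the station (S'→S): u = (0.87221 + 0.716)/(1 + 0.87221×0.716) = 1.58821/1.62450236 = 0.97766.

0.9777c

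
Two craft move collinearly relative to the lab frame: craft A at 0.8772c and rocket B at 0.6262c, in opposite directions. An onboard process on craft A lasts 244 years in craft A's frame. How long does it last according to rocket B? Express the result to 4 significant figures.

1010 years

Transform craft A's velocity into rocket B's frame: (0.8772 + 0.6262)/(1 + 0.8772·0.6262) = 1.5034/1.54930264, so the relative speed is 0.97037c.
At |u| = 0.97037c, γ = (1 − 0.941618)^(−1/2) = 4.1387.
Craft A's interval is proper; time dilation gives Δt_B = γΔτ = 4.1387 × 244 years = 1010 years.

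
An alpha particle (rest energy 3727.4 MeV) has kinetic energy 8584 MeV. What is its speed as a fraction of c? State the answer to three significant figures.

0.953c

γ = 1 + K/(mc²) = 1 + 8584/3727.4 = 3.3029.
β = √(1 − 1/γ²) = √(1 − 0.0916662) = √0.9083338 = 0.953.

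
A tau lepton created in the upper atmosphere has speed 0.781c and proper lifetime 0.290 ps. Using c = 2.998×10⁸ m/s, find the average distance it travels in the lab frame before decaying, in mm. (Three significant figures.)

β² = 0.609961, so γ = 1/√0.390039 = 1.6012.
Lab-frame lifetime: Δt = γτ = 1.6012 × 0.290 ps = 0.46435 ps.
Distance: d = vΔt = 0.781 × 2.998×10⁸ m/s × 4.6435×10^-13 s = 1.09×10^-4 m = 0.109 mm.

0.109 mm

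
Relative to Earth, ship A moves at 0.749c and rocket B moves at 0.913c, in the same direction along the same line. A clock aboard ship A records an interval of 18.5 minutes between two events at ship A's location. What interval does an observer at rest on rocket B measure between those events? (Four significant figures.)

Transform ship A's velocity into rocket B's frame: (0.749 − 0.913)/(1 − 0.749·0.913) = −0.164/0.316163, so the relative speed is 0.51872c.
γ for this relative speed: γ = 1/√(1 − 0.26907) = 1.1697.
The clock on ship A records proper time, so rocket B measures Δt = γΔτ = 1.1697 × 18.5 = 21.64 minutes.

21.64 minutes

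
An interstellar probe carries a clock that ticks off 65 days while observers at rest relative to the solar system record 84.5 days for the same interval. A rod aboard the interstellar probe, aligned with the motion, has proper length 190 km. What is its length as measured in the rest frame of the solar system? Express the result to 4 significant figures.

146.2 km

γ = Δt/Δτ = 84.5/65 = 1.3.
L = L₀/γ = 190/1.3 = 146.2 km.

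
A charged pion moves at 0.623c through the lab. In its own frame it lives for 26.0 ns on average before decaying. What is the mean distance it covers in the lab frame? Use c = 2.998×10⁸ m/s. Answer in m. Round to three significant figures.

6.21 m

γ = 1/√(1 − β²) = 1/√(1 − 0.388129) = 1/√0.611871 = 1/0.782222 = 1.2784.
Lab-frame lifetime: Δt = γτ = 1.2784 × 26.0 ns = 33.238 ns.
Distance: d = vΔt = 0.623 × 2.998×10⁸ m/s × 3.3238×10^-8 s = 6.21 m.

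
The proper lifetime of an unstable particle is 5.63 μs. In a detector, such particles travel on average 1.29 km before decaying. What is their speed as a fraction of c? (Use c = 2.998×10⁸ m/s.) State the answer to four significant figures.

0.6072c

Let x = d/(cτ) = 1290 m / (2.998×10⁸ m/s × 5.630×10^-6 s) = 0.76428. Since d = βγcτ, x = βγ = β/√(1−β²).
Solving: β² = x²/(1+x²) = 0.584124/1.584124 = 0.368736, so β = 0.6072.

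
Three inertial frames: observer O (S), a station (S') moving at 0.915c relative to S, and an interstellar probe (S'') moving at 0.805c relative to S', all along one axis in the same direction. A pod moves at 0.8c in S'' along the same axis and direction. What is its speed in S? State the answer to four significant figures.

0.9989c

Apply u = (u'+v)/(1+u'v) twice. Pod in the station frame: (0.8+0.805)/(1+0.8·0.805) = 1.605/1.644 = 0.97628c.
That velocity, transformed to the rest frame of observer O: (0.97628+0.915)/(1+0.97628·0.915) = 1.89128/1.8932962 = 0.99894c.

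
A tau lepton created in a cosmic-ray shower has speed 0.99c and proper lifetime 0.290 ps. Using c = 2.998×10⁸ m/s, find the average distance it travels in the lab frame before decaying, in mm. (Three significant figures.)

0.610 mm

γ = 1/√(1 − β²) = 1/√(1 − 0.9801) = 1/√0.0199 = 1/0.141067 = 7.0888.
Lab-frame lifetime: Δt = γτ = 7.0888 × 0.290 ps = 2.0558 ps.
Distance: d = vΔt = 0.99 × 2.998×10⁸ m/s × 2.0558×10^-12 s = 6.10×10^-4 m = 0.610 mm.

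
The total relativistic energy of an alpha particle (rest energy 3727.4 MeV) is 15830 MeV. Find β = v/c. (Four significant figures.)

γ = E/(mc²) = 15830/3727.4 = 4.2469.
β = √(1 − 1/γ²) = √(1 − 0.0554442) = √0.9445558 = 0.9719.

0.9719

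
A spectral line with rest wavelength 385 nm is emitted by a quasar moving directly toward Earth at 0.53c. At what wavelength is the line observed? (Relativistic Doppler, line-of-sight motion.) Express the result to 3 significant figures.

213 nm

Relativistic Doppler for wavelength: λ_obs = λ_src · √((1−β)/(1+β)).
With β = 0.53: factor = √(0.47/1.53) = 0.55425.
λ_obs = 385 × 0.55425 = 213 nm.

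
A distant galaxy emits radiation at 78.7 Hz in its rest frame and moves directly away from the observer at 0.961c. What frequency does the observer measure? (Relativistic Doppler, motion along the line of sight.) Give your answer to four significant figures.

Relativistic Doppler (source moving away): f_obs = f_src · √((1−β)/(1+β)).
With β = 0.961: factor = √(0.039/1.961) = 0.14102.
f_obs = 78.7 × 0.14102 = 11.10 Hz.

11.10 Hz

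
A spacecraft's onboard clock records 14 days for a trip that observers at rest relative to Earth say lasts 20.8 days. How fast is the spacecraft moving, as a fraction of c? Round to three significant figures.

γ = Δt/Δτ = 20.8/14 = 1.4857.
β = √(1 − 1/γ²) = √(1 − 0.453041) = √0.546959 = 0.740.

0.740c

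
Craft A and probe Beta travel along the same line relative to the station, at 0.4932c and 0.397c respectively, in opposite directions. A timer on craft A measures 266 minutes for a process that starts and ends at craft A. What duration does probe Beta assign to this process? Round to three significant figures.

398 minutes

The velocity of craft A relative to probe Beta is (0.4932 + 0.397)c / (1 + 0.4932×0.397) = 0.74444c; relative speed 0.74444c.
At |u| = 0.74444c, γ = (1 − 0.554191)^(−1/2) = 1.4977.
Craft A's interval is proper; time dilation gives Δt_B = γΔτ = 1.4977 × 266 minutes = 398 minutes.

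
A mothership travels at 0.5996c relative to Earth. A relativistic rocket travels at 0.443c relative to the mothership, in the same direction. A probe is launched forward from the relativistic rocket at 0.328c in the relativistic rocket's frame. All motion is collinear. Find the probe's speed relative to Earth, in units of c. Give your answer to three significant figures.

First combine the probe and relativistic rocket (S''→S'): u₁ = (0.328 + 0.443)/(1 + 0.328×0.443) = 0.771/1.145304 = 0.67318.
Then combine with the mothership (S'→S): u = (0.67318 + 0.5996)/(1 + 0.67318×0.5996) = 1.27278/1.403638728 = 0.90677.

0.907c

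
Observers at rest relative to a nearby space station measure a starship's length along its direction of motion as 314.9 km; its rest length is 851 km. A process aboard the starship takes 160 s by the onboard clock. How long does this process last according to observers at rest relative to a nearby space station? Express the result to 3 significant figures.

432 s

Length contraction gives γ = L₀/L = 851/314.9 = 2.70245.
Δt = γΔτ = 2.70245 × 160 = 432 s.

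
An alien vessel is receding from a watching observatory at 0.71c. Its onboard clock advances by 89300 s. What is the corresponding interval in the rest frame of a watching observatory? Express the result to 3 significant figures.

Lorentz factor: γ = (1 − 0.5041)^(−1/2) = 1.42.
Time dilation: Δt = γ·Δτ = 1.42 × 89300 = 1.27×10^5 s.

1.27×10^5 s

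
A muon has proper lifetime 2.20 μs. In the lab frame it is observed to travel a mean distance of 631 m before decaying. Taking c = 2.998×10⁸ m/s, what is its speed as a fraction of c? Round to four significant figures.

0.6913c

Lab distance = (lab lifetime)·v = γτ·βc, so βγ = d/(cτ) = 631.0/(2.998×10⁸ × 2.200×10^-6) = 0.9567.
With βγ = 0.9567: γ² = 1 + (βγ)² = 1.915275, and β = (βγ)/γ = 0.9567/1.38393 = 0.6913.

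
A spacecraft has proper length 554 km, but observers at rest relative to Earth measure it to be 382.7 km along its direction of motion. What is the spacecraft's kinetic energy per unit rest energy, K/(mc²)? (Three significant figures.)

From L = L₀/γ: γ = 554/382.7 = 1.44761.
K/(mc²) = γ − 1 = 1.44761 − 1 = 0.448.

0.448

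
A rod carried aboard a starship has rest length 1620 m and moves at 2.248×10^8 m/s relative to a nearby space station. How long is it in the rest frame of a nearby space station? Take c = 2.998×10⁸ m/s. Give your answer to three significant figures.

1070 m

β = v/c = (2.248×10^8 m/s)/(2.998×10⁸ m/s) = 0.749833.
γ = 1/√(1 − β²) = 1/√(1 − 0.5622495) = 1/√0.4377505 = 1/0.661627 = 1.5114.
Length contraction: L = L₀/γ = 1620/1.5114 = 1070 m.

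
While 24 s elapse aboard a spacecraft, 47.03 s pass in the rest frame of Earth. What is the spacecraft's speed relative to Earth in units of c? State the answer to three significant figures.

0.860c

γ = Δt/Δτ = 47.03/24 = 1.9596.
β = √(1 − 1/γ²) = √(1 − 0.260414) = √0.739586 = 0.860.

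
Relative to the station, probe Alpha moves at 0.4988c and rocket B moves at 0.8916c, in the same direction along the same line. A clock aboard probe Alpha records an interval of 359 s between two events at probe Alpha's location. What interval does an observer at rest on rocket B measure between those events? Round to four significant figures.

507.9 s

The velocity of probe Alpha relative to rocket B is (0.4988 − 0.8916)c / (1 − 0.4988×0.8916) = −0.7074c; relative speed 0.7074c.
At |u| = 0.7074c, γ = (1 − 0.500415)^(−1/2) = 1.4148.
The clock on probe Alpha records proper time, so rocket B measures Δt = γΔτ = 1.4148 × 359 = 507.9 s.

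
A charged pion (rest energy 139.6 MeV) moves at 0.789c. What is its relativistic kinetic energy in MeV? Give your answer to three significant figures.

87.6 MeV

γ = 1/√(1 − β²) = 1/√(1 − 0.622521) = 1/√0.377479 = 1.62762.
Kinetic energy: K = (γ − 1)mc² = (1.62762 − 1) × 139.6 MeV = 0.62762 × 139.6 = 87.6 MeV.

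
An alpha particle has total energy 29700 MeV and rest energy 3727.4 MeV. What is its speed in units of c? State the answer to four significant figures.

0.9921c

γ = E/(mc²) = 29700/3727.4 = 7.968.
β = √(1 − 1/γ²) = √(1 − 0.0157508) = √0.9842492 = 0.9921.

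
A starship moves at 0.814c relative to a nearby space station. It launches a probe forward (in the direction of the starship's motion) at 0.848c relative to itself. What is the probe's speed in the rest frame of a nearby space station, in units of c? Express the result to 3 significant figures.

0.983c

Relativistic velocity addition: u = (u' + v)/(1 + u'v/c²), with u' = 0.848c and v = 0.814c.
Numerator: 0.848 + 0.814 = 1.662. Denominator: 1 + (0.848)(0.814) = 1.690272.
u = 1.662/1.690272 = 0.98327, so the speed is 0.983c.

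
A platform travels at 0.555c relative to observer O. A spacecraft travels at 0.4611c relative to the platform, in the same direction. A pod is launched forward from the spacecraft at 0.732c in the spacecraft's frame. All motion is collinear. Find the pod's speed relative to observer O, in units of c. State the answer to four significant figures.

0.9679c

First combine the pod and spacecraft (S''→S'): u₁ = (0.732 + 0.4611)/(1 + 0.732×0.4611) = 1.1931/1.3375252 = 0.89202.
Then combine with the platform (S'→S): u = (0.89202 + 0.555)/(1 + 0.89202×0.555) = 1.44702/1.4950711 = 0.96786.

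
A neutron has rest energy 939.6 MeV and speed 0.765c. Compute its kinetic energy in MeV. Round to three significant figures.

519 MeV

γ = 1/√(1 − β²) = 1/√(1 − 0.585225) = 1/√0.414775 = 1.55272.
Kinetic energy: K = (γ − 1)mc² = (1.55272 − 1) × 939.6 MeV = 0.55272 × 939.6 = 519 MeV.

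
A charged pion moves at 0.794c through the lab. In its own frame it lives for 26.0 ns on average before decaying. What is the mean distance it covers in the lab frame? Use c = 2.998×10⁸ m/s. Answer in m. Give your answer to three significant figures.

With β = 0.794, γ = 1/√(1 − 0.794²) = 1/√0.369564 = 1.645.
Lab-frame lifetime: Δt = γτ = 1.645 × 26.0 ns = 42.77 ns.
Distance: d = vΔt = 0.794 × 2.998×10⁸ m/s × 4.2770×10^-8 s = 10.2 m.

10.2 m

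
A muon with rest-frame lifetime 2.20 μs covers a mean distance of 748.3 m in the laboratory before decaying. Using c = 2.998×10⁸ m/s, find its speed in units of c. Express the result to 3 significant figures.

0.750c

Let x = d/(cτ) = 748.3 m / (2.998×10⁸ m/s × 2.200×10^-6 s) = 1.1345. Since d = βγcτ, x = βγ = β/√(1−β²).
Solving: β² = x²/(1+x²) = 1.28709/2.28709 = 0.562763, so β = 0.750.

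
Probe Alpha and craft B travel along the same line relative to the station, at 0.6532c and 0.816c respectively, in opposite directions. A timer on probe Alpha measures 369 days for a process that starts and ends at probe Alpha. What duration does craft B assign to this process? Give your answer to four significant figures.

Speed of probe Alpha in craft B's frame: u = (v_A + v_B)/(1 + v_A v_B/c²) = (0.6532 + 0.816)/(1 + 0.6532×0.816) = 1.4692/1.5330112 = 0.95838; |u| = 0.95838c.
At |u| = 0.95838c, γ = (1 − 0.918492)^(−1/2) = 3.5027.
The clock on probe Alpha records proper time, so craft B measures Δt = γΔτ = 3.5027 × 369 = 1292 days.

1292 days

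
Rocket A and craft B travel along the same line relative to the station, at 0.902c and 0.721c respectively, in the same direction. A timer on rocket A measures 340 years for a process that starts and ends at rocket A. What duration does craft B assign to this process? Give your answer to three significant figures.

397 years

Speed of rocket A in craft B's frame: u = (v_A − v_B)/(1 − v_A v_B/c²) = (0.902 − 0.721)/(1 − 0.902×0.721) = 0.181/0.349658 = 0.51765; |u| = 0.51765c.
At |u| = 0.51765c, γ = (1 − 0.267962)^(−1/2) = 1.1688.
The clock on rocket A records proper time, so craft B measures Δt = γΔτ = 1.1688 × 340 = 397 years.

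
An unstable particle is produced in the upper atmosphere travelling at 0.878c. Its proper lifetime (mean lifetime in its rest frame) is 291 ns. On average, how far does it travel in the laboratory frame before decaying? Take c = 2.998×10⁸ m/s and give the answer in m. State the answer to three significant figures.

γ = 1/√(1 − β²) = 1/√(1 − 0.770884) = 1/√0.229116 = 1/0.478661 = 2.0892.
Lab-frame lifetime: Δt = γτ = 2.0892 × 291 ns = 607.96 ns.
Distance: d = vΔt = 0.878 × 2.998×10⁸ m/s × 6.0796×10^-7 s = 160 m.

160 m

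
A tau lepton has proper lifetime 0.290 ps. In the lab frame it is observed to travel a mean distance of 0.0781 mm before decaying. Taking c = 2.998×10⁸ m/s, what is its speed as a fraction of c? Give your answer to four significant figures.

Let x = d/(cτ) = 7.810×10^-5 m / (2.998×10⁸ m/s × 2.900×10^-13 s) = 0.8983. Since d = βγcτ, x = βγ = β/√(1−β²).
Solving: β² = x²/(1+x²) = 0.806943/1.806943 = 0.446579, so β = 0.6683.

0.6683c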